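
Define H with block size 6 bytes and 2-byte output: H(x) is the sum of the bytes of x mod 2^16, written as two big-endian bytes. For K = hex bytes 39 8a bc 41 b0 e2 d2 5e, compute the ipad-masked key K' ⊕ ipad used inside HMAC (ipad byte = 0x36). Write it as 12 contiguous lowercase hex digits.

Key hex bytes 39 8a bc 41 b0 e2 d2 5e is 8 bytes > B = 6, so hash it first: H(key) = 04 82, then zero-pad to 6 bytes: K' = 04 82 00 00 00 00.
XOR each byte with 0x36: 04⊕36=32, 82⊕36=b4, 00⊕36=36, 00⊕36=36, 00⊕36=36, 00⊕36=36.

32b436363636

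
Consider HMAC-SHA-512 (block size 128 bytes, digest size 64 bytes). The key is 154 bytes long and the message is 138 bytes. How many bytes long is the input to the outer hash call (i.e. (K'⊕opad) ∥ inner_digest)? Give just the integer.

192

Key is 154 > 128 bytes, so it is hashed to 64 bytes then zero-padded to 128: |K'| = 128.
Outer input = (K'⊕opad) ∥ H(inner) → 128 + 64 = 192 bytes.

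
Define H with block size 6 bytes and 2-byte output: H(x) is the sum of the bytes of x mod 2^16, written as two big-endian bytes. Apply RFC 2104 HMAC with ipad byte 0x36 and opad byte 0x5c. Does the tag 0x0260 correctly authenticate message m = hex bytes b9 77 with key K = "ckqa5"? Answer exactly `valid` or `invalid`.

Key "ckqa5" = 63 6b 71 61 35 is 5 bytes ≤ B = 6; zero-pad to 6 bytes: K' = 63 6b 71 61 35 00.
K' ⊕ ipad = 55 5d 47 57 03 36; K' ⊕ opad = 3f 37 2d 3d 69 5c.
Inner hash: sum = 85+93+71+87+3+54+185+119 = 697 → 02 b9.
Outer hash (recomputed tag): sum = 63+55+45+61+105+92+2+185 = 608 → 02 60.
Recomputed tag = 0260; claimed = 0260 → match.

valid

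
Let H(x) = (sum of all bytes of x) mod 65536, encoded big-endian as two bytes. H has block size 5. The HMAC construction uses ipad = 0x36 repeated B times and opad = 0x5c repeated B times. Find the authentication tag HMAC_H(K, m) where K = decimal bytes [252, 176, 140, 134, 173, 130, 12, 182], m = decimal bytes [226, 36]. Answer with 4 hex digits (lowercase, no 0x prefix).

02d4

Key decimal bytes [252, 176, 140, 134, 173, 130, 12, 182] = fc b0 8c 86 ad 82 0c b6 is 8 bytes > B = 5, so hash it first: H(key) = 04 af, then zero-pad to 5 bytes: K' = 04 af 00 00 00.
K' ⊕ ipad = 32 99 36 36 36.  K' ⊕ opad = 58 f3 5c 5c 5c.
Inner input = (K'⊕ipad) ∥ m = 32 99 36 36 36 ∥ e2 24.
Inner hash: sum = 50+153+54+54+54+226+36 = 627 → 02 73.
Outer input = (K'⊕opad) ∥ inner = 58 f3 5c 5c 5c ∥ 02 73.
Outer hash (tag): sum = 88+243+92+92+92+2+115 = 724 → 02 d4.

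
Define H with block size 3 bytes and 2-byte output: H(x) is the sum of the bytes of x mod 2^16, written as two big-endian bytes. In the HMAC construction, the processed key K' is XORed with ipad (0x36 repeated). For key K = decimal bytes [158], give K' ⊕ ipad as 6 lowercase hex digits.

Key decimal bytes [158] = 9e is 1 byte ≤ B = 3; zero-pad to 3 bytes: K' = 9e 00 00.
XOR each byte with 0x36: 9e⊕36=a8, 00⊕36=36, 00⊕36=36.

a83636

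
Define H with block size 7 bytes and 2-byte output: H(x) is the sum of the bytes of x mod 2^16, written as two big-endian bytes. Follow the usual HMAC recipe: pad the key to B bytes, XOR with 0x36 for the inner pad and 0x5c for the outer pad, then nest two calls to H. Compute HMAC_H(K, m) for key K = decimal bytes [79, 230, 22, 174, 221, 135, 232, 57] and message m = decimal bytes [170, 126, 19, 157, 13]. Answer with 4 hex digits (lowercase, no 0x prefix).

02b6

Key decimal bytes [79, 230, 22, 174, 221, 135, 232, 57] = 4f e6 16 ae dd 87 e8 39 is 8 bytes > B = 7, so hash it first: H(key) = 04 7e, then zero-pad to 7 bytes: K' = 04 7e 00 00 00 00 00.
K' ⊕ ipad = 32 48 36 36 36 36 36.  K' ⊕ opad = 58 22 5c 5c 5c 5c 5c.
Inner input = (K'⊕ipad) ∥ m = 32 48 36 36 36 36 36 ∥ aa 7e 13 9d 0d.
Inner hash: sum = 50+72+54+54+54+54+54+170+126+19+157+13 = 877 → 03 6d.
Outer input = (K'⊕opad) ∥ inner = 58 22 5c 5c 5c 5c 5c ∥ 03 6d.
Outer hash (tag): sum = 88+34+92+92+92+92+92+3+109 = 694 → 02 b6.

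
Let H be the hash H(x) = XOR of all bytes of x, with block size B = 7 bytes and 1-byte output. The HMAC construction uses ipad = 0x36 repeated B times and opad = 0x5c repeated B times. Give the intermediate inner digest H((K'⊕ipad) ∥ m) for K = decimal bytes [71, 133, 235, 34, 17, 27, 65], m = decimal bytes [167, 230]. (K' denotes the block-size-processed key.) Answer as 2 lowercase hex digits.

Key decimal bytes [71, 133, 235, 34, 17, 27, 65] = 47 85 eb 22 11 1b 41 is exactly B = 7 bytes: K' = 47 85 eb 22 11 1b 41.
K' ⊕ ipad = 71 b3 dd 14 27 2d 77.
Inner input = 71 b3 dd 14 27 2d 77 ∥ a7 e6.
Inner hash: XOR 71⊕b3⊕dd⊕14⊕27⊕2d⊕77⊕a7⊕e6 = 37.

37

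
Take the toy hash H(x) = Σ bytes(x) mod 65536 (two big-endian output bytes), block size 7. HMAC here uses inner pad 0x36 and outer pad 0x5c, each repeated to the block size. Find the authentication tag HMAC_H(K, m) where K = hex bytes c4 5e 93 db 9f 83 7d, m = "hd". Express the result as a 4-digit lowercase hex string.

Key hex bytes c4 5e 93 db 9f 83 7d is exactly B = 7 bytes: K' = c4 5e 93 db 9f 83 7d.
K' ⊕ ipad = f2 68 a5 ed a9 b5 4b.  K' ⊕ opad = 98 02 cf 87 c3 df 21.
Inner input = (K'⊕ipad) ∥ m = f2 68 a5 ed a9 b5 4b ∥ 68 64.
Inner hash: sum = 242+104+165+237+169+181+75+104+100 = 1377 → 05 61.
Outer input = (K'⊕opad) ∥ inner = 98 02 cf 87 c3 df 21 ∥ 05 61.
Outer hash (tag): sum = 152+2+207+135+195+223+33+5+97 = 1049 → 04 19.

0419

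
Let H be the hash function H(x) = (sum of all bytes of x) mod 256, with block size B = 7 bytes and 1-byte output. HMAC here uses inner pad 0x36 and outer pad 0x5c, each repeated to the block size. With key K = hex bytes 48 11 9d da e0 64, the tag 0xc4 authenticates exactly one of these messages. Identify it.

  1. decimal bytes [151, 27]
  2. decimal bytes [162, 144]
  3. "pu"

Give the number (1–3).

2

Key hex bytes 48 11 9d da e0 64 is 6 bytes ≤ B = 7; zero-pad to 7 bytes: K' = 48 11 9d da e0 64 00.
K' ⊕ ipad = 7e 27 ab ec d6 52 36; K' ⊕ opad = 14 4d c1 86 bc 38 5c.
m1: inner = H(7e 27 ab ec d6 52 36 97 1b) = 4c; tag = H(14 4d c1 86 bc 38 5c 4c) = 44
m2: inner = H(7e 27 ab ec d6 52 36 a2 90) = cc; tag = H(14 4d c1 86 bc 38 5c cc) = c4 ← matches
m3: inner = H(7e 27 ab ec d6 52 36 70 75) = 7f; tag = H(14 4d c1 86 bc 38 5c 7f) = 77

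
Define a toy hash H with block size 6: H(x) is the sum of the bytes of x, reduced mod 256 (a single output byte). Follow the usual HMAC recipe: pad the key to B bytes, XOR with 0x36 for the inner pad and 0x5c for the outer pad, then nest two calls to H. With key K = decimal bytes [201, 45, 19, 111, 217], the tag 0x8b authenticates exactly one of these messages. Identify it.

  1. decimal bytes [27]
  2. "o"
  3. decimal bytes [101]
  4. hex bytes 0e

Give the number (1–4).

Key decimal bytes [201, 45, 19, 111, 217] = c9 2d 13 6f d9 is 5 bytes ≤ B = 6; zero-pad to 6 bytes: K' = c9 2d 13 6f d9 00.
K' ⊕ ipad = ff 1b 25 59 ef 36; K' ⊕ opad = 95 71 4f 33 85 5c.
m1: inner = H(ff 1b 25 59 ef 36 1b) = d8; tag = H(95 71 4f 33 85 5c d8) = 41
m2: inner = H(ff 1b 25 59 ef 36 6f) = 2c; tag = H(95 71 4f 33 85 5c 2c) = 95
m3: inner = H(ff 1b 25 59 ef 36 65) = 22; tag = H(95 71 4f 33 85 5c 22) = 8b ← matches
m4: inner = H(ff 1b 25 59 ef 36 0e) = cb; tag = H(95 71 4f 33 85 5c cb) = 34

3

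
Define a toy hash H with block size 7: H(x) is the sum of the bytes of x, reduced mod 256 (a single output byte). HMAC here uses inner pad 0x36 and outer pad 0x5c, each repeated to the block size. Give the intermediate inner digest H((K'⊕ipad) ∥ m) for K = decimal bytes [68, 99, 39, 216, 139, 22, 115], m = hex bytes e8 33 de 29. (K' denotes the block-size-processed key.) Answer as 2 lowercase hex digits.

0a

Key decimal bytes [68, 99, 39, 216, 139, 22, 115] = 44 63 27 d8 8b 16 73 is exactly B = 7 bytes: K' = 44 63 27 d8 8b 16 73.
K' ⊕ ipad = 72 55 11 ee bd 20 45.
Inner input = 72 55 11 ee bd 20 45 ∥ e8 33 de 29.
Inner hash: sum = 114+85+17+238+189+32+69+232+51+222+41 = 1290; mod 256 = 10 → 0a.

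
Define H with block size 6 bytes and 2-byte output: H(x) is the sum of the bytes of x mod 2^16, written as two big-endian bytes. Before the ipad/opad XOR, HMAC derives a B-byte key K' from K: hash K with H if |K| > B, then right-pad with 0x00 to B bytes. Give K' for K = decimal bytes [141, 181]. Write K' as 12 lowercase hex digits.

Key decimal bytes [141, 181] = 8d b5 is 2 bytes ≤ B = 6; zero-pad to 6 bytes: K' = 8d b5 00 00 00 00.

8db500000000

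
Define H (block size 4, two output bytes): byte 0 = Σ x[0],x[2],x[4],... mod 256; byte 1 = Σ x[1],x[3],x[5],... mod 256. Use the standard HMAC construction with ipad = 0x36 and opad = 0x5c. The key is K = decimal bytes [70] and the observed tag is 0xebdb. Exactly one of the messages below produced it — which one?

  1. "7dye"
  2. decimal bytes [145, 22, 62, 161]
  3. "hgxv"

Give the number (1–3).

Key decimal bytes [70] = 46 is 1 byte ≤ B = 4; zero-pad to 4 bytes: K' = 46 00 00 00.
K' ⊕ ipad = 70 36 36 36; K' ⊕ opad = 1a 5c 5c 5c.
m1: inner = H(70 36 36 36 37 64 79 65) = 56 35; tag = H(1a 5c 5c 5c 56 35) = cced
m2: inner = H(70 36 36 36 91 16 3e a1) = 75 23; tag = H(1a 5c 5c 5c 75 23) = ebdb ← matches
m3: inner = H(70 36 36 36 68 67 78 76) = 86 49; tag = H(1a 5c 5c 5c 86 49) = fc01

2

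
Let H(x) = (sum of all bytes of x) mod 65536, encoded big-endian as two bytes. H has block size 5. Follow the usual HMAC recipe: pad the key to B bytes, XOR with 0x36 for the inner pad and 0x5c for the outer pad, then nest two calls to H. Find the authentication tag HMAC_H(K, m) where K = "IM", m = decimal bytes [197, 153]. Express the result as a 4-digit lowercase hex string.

0236

Key "IM" = 49 4d is 2 bytes ≤ B = 5; zero-pad to 5 bytes: K' = 49 4d 00 00 00.
K' ⊕ ipad = 7f 7b 36 36 36.  K' ⊕ opad = 15 11 5c 5c 5c.
Inner input = (K'⊕ipad) ∥ m = 7f 7b 36 36 36 ∥ c5 99.
Inner hash: sum = 127+123+54+54+54+197+153 = 762 → 02 fa.
Outer input = (K'⊕opad) ∥ inner = 15 11 5c 5c 5c ∥ 02 fa.
Outer hash (tag): sum = 21+17+92+92+92+2+250 = 566 → 02 36.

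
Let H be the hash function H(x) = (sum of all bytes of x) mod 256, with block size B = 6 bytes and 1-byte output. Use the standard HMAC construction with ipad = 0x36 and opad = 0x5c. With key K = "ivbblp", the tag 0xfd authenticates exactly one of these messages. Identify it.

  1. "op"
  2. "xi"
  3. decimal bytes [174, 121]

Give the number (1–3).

1

Key "ivbblp" = 69 76 62 62 6c 70 is exactly B = 6 bytes: K' = 69 76 62 62 6c 70.
K' ⊕ ipad = 5f 40 54 54 5a 46; K' ⊕ opad = 35 2a 3e 3e 30 2c.
m1: inner = H(5f 40 54 54 5a 46 6f 70) = c6; tag = H(35 2a 3e 3e 30 2c c6) = fd ← matches
m2: inner = H(5f 40 54 54 5a 46 78 69) = c8; tag = H(35 2a 3e 3e 30 2c c8) = ff
m3: inner = H(5f 40 54 54 5a 46 ae 79) = 0e; tag = H(35 2a 3e 3e 30 2c 0e) = 45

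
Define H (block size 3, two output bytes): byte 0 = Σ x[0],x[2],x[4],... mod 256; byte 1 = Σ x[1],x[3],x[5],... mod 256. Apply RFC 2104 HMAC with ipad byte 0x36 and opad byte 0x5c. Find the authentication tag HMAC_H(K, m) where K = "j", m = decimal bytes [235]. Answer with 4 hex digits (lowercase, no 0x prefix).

b3ee

Key "j" = 6a is 1 byte ≤ B = 3; zero-pad to 3 bytes: K' = 6a 00 00.
K' ⊕ ipad = 5c 36 36.  K' ⊕ opad = 36 5c 5c.
Inner input = (K'⊕ipad) ∥ m = 5c 36 36 ∥ eb.
Inner hash: even-index sum = 146 mod 256 = 146; odd-index sum = 289 mod 256 = 33 → 92 21.
Outer input = (K'⊕opad) ∥ inner = 36 5c 5c ∥ 92 21.
Outer hash (tag): even-index sum = 179 mod 256 = 179; odd-index sum = 238 mod 256 = 238 → b3 ee.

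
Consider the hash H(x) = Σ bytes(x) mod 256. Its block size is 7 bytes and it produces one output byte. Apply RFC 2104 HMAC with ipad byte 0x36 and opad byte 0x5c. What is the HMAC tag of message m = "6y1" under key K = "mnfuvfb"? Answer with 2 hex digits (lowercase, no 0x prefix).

72

Key "mnfuvfb" = 6d 6e 66 75 76 66 62 is exactly B = 7 bytes: K' = 6d 6e 66 75 76 66 62.
K' ⊕ ipad = 5b 58 50 43 40 50 54.  K' ⊕ opad = 31 32 3a 29 2a 3a 3e.
Inner input = (K'⊕ipad) ∥ m = 5b 58 50 43 40 50 54 ∥ 36 79 31.
Inner hash: sum = 91+88+80+67+64+80+84+54+121+49 = 778; mod 256 = 10 → 0a.
Outer input = (K'⊕opad) ∥ inner = 31 32 3a 29 2a 3a 3e ∥ 0a.
Outer hash (tag): sum = 49+50+58+41+42+58+62+10 = 370; mod 256 = 114 → 72.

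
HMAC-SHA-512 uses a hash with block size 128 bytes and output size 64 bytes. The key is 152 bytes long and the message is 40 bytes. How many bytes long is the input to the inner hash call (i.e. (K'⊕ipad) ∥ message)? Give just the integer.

168

Key is 152 > 128 bytes, so it is hashed to 64 bytes then zero-padded to 128: |K'| = 128.
Inner input = (K'⊕ipad) ∥ m → 128 + 40 = 168 bytes.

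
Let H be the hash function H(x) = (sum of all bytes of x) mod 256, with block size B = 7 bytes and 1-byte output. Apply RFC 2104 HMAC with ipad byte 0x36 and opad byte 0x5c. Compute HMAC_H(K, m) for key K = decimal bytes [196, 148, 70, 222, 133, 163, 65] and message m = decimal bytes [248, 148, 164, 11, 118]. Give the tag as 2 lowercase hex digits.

Key decimal bytes [196, 148, 70, 222, 133, 163, 65] = c4 94 46 de 85 a3 41 is exactly B = 7 bytes: K' = c4 94 46 de 85 a3 41.
K' ⊕ ipad = f2 a2 70 e8 b3 95 77.  K' ⊕ opad = 98 c8 1a 82 d9 ff 1d.
Inner input = (K'⊕ipad) ∥ m = f2 a2 70 e8 b3 95 77 ∥ f8 94 a4 0b 76.
Inner hash: sum = 242+162+112+232+179+149+119+248+148+164+11+118 = 1884; mod 256 = 92 → 5c.
Outer input = (K'⊕opad) ∥ inner = 98 c8 1a 82 d9 ff 1d ∥ 5c.
Outer hash (tag): sum = 152+200+26+130+217+255+29+92 = 1101; mod 256 = 77 → 4d.

4d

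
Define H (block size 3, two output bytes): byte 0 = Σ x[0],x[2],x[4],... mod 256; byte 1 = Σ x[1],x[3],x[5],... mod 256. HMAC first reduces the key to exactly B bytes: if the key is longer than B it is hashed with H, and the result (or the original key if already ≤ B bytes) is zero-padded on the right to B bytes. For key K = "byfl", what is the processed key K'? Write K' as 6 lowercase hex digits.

|K| = 4 > B = 3, so first hash the key.
H(K): even-index sum = 200 mod 256 = 200; odd-index sum = 229 mod 256 = 229 → c8 e5.
Zero-pad H(K) = c8 e5 to 3 bytes: K' = c8 e5 00.

c8e500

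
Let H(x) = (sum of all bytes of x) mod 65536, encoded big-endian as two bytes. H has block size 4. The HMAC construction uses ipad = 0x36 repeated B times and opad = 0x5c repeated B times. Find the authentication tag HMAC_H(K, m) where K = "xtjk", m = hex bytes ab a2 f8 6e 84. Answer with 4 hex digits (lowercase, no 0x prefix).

Key "xtjk" = 78 74 6a 6b is exactly B = 4 bytes: K' = 78 74 6a 6b.
K' ⊕ ipad = 4e 42 5c 5d.  K' ⊕ opad = 24 28 36 37.
Inner input = (K'⊕ipad) ∥ m = 4e 42 5c 5d ∥ ab a2 f8 6e 84.
Inner hash: sum = 78+66+92+93+171+162+248+110+132 = 1152 → 04 80.
Outer input = (K'⊕opad) ∥ inner = 24 28 36 37 ∥ 04 80.
Outer hash (tag): sum = 36+40+54+55+4+128 = 317 → 01 3d.

013d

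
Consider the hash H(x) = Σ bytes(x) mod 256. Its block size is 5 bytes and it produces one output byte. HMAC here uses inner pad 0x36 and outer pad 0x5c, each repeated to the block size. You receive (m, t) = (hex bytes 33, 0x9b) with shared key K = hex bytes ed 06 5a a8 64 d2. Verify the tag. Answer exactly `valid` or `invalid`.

Key hex bytes ed 06 5a a8 64 d2 is 6 bytes > B = 5, so hash it first: H(key) = 2b, then zero-pad to 5 bytes: K' = 2b 00 00 00 00.
K' ⊕ ipad = 1d 36 36 36 36; K' ⊕ opad = 77 5c 5c 5c 5c.
Inner hash: sum = 29+54+54+54+54+51 = 296; mod 256 = 40 → 28.
Outer hash (recomputed tag): sum = 119+92+92+92+92+40 = 527; mod 256 = 15 → 0f.
Recomputed tag = 0f; claimed = 9b → mismatch.

invalid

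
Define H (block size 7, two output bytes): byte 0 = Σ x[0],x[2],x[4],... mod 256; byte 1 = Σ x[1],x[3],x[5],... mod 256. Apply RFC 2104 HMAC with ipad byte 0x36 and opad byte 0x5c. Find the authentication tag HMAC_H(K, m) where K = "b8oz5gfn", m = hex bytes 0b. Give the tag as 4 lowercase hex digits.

Key "b8oz5gfn" = 62 38 6f 7a 35 67 66 6e is 8 bytes > B = 7, so hash it first: H(key) = 6c 87, then zero-pad to 7 bytes: K' = 6c 87 00 00 00 00 00.
K' ⊕ ipad = 5a b1 36 36 36 36 36.  K' ⊕ opad = 30 db 5c 5c 5c 5c 5c.
Inner input = (K'⊕ipad) ∥ m = 5a b1 36 36 36 36 36 ∥ 0b.
Inner hash: even-index sum = 252 mod 256 = 252; odd-index sum = 296 mod 256 = 40 → fc 28.
Outer input = (K'⊕opad) ∥ inner = 30 db 5c 5c 5c 5c 5c ∥ fc 28.
Outer hash (tag): even-index sum = 364 mod 256 = 108; odd-index sum = 655 mod 256 = 143 → 6c 8f.

6c8f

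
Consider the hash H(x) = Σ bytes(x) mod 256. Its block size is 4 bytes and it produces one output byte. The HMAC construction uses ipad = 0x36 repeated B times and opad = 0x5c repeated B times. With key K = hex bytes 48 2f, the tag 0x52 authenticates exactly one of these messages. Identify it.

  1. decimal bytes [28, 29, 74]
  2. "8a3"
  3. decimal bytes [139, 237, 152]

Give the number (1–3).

Key hex bytes 48 2f is 2 bytes ≤ B = 4; zero-pad to 4 bytes: K' = 48 2f 00 00.
K' ⊕ ipad = 7e 19 36 36; K' ⊕ opad = 14 73 5c 5c.
m1: inner = H(7e 19 36 36 1c 1d 4a) = 86; tag = H(14 73 5c 5c 86) = c5
m2: inner = H(7e 19 36 36 38 61 33) = cf; tag = H(14 73 5c 5c cf) = 0e
m3: inner = H(7e 19 36 36 8b ed 98) = 13; tag = H(14 73 5c 5c 13) = 52 ← matches

3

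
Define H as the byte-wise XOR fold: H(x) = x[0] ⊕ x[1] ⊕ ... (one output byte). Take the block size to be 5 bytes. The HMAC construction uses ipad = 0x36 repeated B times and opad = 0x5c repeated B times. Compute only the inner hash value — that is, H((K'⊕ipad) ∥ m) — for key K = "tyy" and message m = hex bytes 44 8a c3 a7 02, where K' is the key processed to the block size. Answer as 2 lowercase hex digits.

Key "tyy" = 74 79 79 is 3 bytes ≤ B = 5; zero-pad to 5 bytes: K' = 74 79 79 00 00.
K' ⊕ ipad = 42 4f 4f 36 36.
Inner input = 42 4f 4f 36 36 ∥ 44 8a c3 a7 02.
Inner hash: XOR 42⊕4f⊕4f⊕36⊕36⊕44⊕8a⊕c3⊕a7⊕02 = ea.

ea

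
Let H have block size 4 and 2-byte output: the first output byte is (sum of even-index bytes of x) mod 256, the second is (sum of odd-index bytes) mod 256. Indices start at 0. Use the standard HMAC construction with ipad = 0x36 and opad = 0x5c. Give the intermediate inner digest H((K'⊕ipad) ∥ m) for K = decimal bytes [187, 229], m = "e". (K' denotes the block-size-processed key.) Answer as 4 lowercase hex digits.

2809

Key decimal bytes [187, 229] = bb e5 is 2 bytes ≤ B = 4; zero-pad to 4 bytes: K' = bb e5 00 00.
K' ⊕ ipad = 8d d3 36 36.
Inner input = 8d d3 36 36 ∥ 65.
Inner hash: even-index sum = 296 mod 256 = 40; odd-index sum = 265 mod 256 = 9 → 28 09.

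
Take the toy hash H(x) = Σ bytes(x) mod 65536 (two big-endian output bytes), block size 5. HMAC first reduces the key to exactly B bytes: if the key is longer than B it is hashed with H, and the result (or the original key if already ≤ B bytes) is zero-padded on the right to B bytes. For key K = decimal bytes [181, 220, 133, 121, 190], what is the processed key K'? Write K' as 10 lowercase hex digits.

Key decimal bytes [181, 220, 133, 121, 190] = b5 dc 85 79 be is exactly B = 5 bytes: K' = b5 dc 85 79 be.

b5dc8579be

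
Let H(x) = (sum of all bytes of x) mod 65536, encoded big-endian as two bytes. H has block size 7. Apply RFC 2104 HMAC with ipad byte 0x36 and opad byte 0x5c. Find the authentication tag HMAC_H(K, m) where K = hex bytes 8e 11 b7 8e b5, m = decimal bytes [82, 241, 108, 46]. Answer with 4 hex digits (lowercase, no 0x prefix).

0565

Key hex bytes 8e 11 b7 8e b5 is 5 bytes ≤ B = 7; zero-pad to 7 bytes: K' = 8e 11 b7 8e b5 00 00.
K' ⊕ ipad = b8 27 81 b8 83 36 36.  K' ⊕ opad = d2 4d eb d2 e9 5c 5c.
Inner input = (K'⊕ipad) ∥ m = b8 27 81 b8 83 36 36 ∥ 52 f1 6c 2e.
Inner hash: sum = 184+39+129+184+131+54+54+82+241+108+46 = 1252 → 04 e4.
Outer input = (K'⊕opad) ∥ inner = d2 4d eb d2 e9 5c 5c ∥ 04 e4.
Outer hash (tag): sum = 210+77+235+210+233+92+92+4+228 = 1381 → 05 65.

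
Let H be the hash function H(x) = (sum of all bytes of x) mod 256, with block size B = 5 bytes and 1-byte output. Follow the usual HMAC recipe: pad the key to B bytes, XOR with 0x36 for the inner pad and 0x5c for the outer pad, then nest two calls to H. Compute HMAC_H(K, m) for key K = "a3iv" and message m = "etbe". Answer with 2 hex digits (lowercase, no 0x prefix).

38

Key "a3iv" = 61 33 69 76 is 4 bytes ≤ B = 5; zero-pad to 5 bytes: K' = 61 33 69 76 00.
K' ⊕ ipad = 57 05 5f 40 36.  K' ⊕ opad = 3d 6f 35 2a 5c.
Inner input = (K'⊕ipad) ∥ m = 57 05 5f 40 36 ∥ 65 74 62 65.
Inner hash: sum = 87+5+95+64+54+101+116+98+101 = 721; mod 256 = 209 → d1.
Outer input = (K'⊕opad) ∥ inner = 3d 6f 35 2a 5c ∥ d1.
Outer hash (tag): sum = 61+111+53+42+92+209 = 568; mod 256 = 56 → 38.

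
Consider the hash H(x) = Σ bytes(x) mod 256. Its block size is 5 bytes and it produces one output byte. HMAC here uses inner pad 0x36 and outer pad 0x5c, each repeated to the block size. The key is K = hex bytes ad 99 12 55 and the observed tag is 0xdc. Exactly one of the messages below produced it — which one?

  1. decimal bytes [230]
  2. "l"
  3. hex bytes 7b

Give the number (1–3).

Key hex bytes ad 99 12 55 is 4 bytes ≤ B = 5; zero-pad to 5 bytes: K' = ad 99 12 55 00.
K' ⊕ ipad = 9b af 24 63 36; K' ⊕ opad = f1 c5 4e 09 5c.
m1: inner = H(9b af 24 63 36 e6) = ed; tag = H(f1 c5 4e 09 5c ed) = 56
m2: inner = H(9b af 24 63 36 6c) = 73; tag = H(f1 c5 4e 09 5c 73) = dc ← matches
m3: inner = H(9b af 24 63 36 7b) = 82; tag = H(f1 c5 4e 09 5c 82) = eb

2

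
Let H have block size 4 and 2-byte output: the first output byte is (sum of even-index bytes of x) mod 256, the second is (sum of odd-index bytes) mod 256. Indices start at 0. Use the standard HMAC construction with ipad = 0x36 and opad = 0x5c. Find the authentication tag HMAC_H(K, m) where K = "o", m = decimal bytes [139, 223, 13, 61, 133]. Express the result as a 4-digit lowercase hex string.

Key "o" = 6f is 1 byte ≤ B = 4; zero-pad to 4 bytes: K' = 6f 00 00 00.
K' ⊕ ipad = 59 36 36 36.  K' ⊕ opad = 33 5c 5c 5c.
Inner input = (K'⊕ipad) ∥ m = 59 36 36 36 ∥ 8b df 0d 3d 85.
Inner hash: even-index sum = 428 mod 256 = 172; odd-index sum = 392 mod 256 = 136 → ac 88.
Outer input = (K'⊕opad) ∥ inner = 33 5c 5c 5c ∥ ac 88.
Outer hash (tag): even-index sum = 315 mod 256 = 59; odd-index sum = 320 mod 256 = 64 → 3b 40.

3b40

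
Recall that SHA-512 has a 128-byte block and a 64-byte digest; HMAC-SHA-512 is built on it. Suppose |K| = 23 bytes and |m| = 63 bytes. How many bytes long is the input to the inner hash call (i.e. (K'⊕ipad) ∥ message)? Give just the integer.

191

Key is 23 ≤ 128 bytes, zero-padded: |K'| = 128.
Inner input = (K'⊕ipad) ∥ m → 128 + 63 = 191 bytes.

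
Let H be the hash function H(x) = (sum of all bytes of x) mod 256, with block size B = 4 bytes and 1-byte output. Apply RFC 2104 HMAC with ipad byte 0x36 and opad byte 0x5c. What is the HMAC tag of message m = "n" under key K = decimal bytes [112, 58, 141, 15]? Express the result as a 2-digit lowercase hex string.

6a

Key decimal bytes [112, 58, 141, 15] = 70 3a 8d 0f is exactly B = 4 bytes: K' = 70 3a 8d 0f.
K' ⊕ ipad = 46 0c bb 39.  K' ⊕ opad = 2c 66 d1 53.
Inner input = (K'⊕ipad) ∥ m = 46 0c bb 39 ∥ 6e.
Inner hash: sum = 70+12+187+57+110 = 436; mod 256 = 180 → b4.
Outer input = (K'⊕opad) ∥ inner = 2c 66 d1 53 ∥ b4.
Outer hash (tag): sum = 44+102+209+83+180 = 618; mod 256 = 106 → 6a.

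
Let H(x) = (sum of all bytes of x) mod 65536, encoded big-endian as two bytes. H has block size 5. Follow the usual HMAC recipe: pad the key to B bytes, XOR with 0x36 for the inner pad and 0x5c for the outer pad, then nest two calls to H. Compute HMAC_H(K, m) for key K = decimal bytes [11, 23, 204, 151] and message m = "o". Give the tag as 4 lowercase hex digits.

02f9

Key decimal bytes [11, 23, 204, 151] = 0b 17 cc 97 is 4 bytes ≤ B = 5; zero-pad to 5 bytes: K' = 0b 17 cc 97 00.
K' ⊕ ipad = 3d 21 fa a1 36.  K' ⊕ opad = 57 4b 90 cb 5c.
Inner input = (K'⊕ipad) ∥ m = 3d 21 fa a1 36 ∥ 6f.
Inner hash: sum = 61+33+250+161+54+111 = 670 → 02 9e.
Outer input = (K'⊕opad) ∥ inner = 57 4b 90 cb 5c ∥ 02 9e.
Outer hash (tag): sum = 87+75+144+203+92+2+158 = 761 → 02 f9.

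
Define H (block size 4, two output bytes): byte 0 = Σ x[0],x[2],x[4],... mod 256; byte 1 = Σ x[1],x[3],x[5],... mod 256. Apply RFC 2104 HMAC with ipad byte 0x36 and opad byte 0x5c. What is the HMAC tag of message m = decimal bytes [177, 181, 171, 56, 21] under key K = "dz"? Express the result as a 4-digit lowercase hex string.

Key "dz" = 64 7a is 2 bytes ≤ B = 4; zero-pad to 4 bytes: K' = 64 7a 00 00.
K' ⊕ ipad = 52 4c 36 36.  K' ⊕ opad = 38 26 5c 5c.
Inner input = (K'⊕ipad) ∥ m = 52 4c 36 36 ∥ b1 b5 ab 38 15.
Inner hash: even-index sum = 505 mod 256 = 249; odd-index sum = 367 mod 256 = 111 → f9 6f.
Outer input = (K'⊕opad) ∥ inner = 38 26 5c 5c ∥ f9 6f.
Outer hash (tag): even-index sum = 397 mod 256 = 141; odd-index sum = 241 mod 256 = 241 → 8d f1.

8df1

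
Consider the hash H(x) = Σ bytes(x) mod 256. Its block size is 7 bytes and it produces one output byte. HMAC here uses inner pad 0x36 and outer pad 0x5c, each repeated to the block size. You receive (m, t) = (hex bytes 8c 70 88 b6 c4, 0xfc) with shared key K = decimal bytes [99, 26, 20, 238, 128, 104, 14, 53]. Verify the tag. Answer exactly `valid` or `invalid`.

valid

Key decimal bytes [99, 26, 20, 238, 128, 104, 14, 53] = 63 1a 14 ee 80 68 0e 35 is 8 bytes > B = 7, so hash it first: H(key) = aa, then zero-pad to 7 bytes: K' = aa 00 00 00 00 00 00.
K' ⊕ ipad = 9c 36 36 36 36 36 36; K' ⊕ opad = f6 5c 5c 5c 5c 5c 5c.
Inner hash: sum = 156+54+54+54+54+54+54+140+112+136+182+196 = 1246; mod 256 = 222 → de.
Outer hash (recomputed tag): sum = 246+92+92+92+92+92+92+222 = 1020; mod 256 = 252 → fc.
Recomputed tag = fc; claimed = fc → match.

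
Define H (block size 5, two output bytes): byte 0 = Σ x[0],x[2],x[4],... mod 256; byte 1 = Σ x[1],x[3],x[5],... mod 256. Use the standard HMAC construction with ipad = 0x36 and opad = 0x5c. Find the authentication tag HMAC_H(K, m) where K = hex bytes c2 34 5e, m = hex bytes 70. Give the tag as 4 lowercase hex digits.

Key hex bytes c2 34 5e is 3 bytes ≤ B = 5; zero-pad to 5 bytes: K' = c2 34 5e 00 00.
K' ⊕ ipad = f4 02 68 36 36.  K' ⊕ opad = 9e 68 02 5c 5c.
Inner input = (K'⊕ipad) ∥ m = f4 02 68 36 36 ∥ 70.
Inner hash: even-index sum = 402 mod 256 = 146; odd-index sum = 168 mod 256 = 168 → 92 a8.
Outer input = (K'⊕opad) ∥ inner = 9e 68 02 5c 5c ∥ 92 a8.
Outer hash (tag): even-index sum = 420 mod 256 = 164; odd-index sum = 342 mod 256 = 86 → a4 56.

a456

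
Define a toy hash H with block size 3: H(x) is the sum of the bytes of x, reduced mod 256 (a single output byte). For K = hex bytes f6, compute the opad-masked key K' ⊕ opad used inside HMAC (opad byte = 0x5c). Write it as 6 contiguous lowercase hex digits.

aa5c5c

Key hex bytes f6 is 1 byte ≤ B = 3; zero-pad to 3 bytes: K' = f6 00 00.
XOR each byte with 0x5c: f6⊕5c=aa, 00⊕5c=5c, 00⊕5c=5c.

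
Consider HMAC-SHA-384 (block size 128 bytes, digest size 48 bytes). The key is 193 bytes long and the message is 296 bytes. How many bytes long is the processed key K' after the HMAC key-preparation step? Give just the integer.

128

Key is 193 > 128 bytes, so it is hashed to 48 bytes then zero-padded to 128: |K'| = 128.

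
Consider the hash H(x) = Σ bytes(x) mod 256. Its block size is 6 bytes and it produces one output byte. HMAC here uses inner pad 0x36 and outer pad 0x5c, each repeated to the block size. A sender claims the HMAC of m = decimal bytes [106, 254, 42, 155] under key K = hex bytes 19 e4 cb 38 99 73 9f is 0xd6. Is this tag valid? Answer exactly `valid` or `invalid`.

Key hex bytes 19 e4 cb 38 99 73 9f is 7 bytes > B = 6, so hash it first: H(key) = ab, then zero-pad to 6 bytes: K' = ab 00 00 00 00 00.
K' ⊕ ipad = 9d 36 36 36 36 36; K' ⊕ opad = f7 5c 5c 5c 5c 5c.
Inner hash: sum = 157+54+54+54+54+54+106+254+42+155 = 984; mod 256 = 216 → d8.
Outer hash (recomputed tag): sum = 247+92+92+92+92+92+216 = 923; mod 256 = 155 → 9b.
Recomputed tag = 9b; claimed = d6 → mismatch.

invalid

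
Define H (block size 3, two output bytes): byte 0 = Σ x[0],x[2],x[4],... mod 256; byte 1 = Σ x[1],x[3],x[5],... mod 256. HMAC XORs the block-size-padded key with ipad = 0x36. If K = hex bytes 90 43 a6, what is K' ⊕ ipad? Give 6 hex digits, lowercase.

Key hex bytes 90 43 a6 is exactly B = 3 bytes: K' = 90 43 a6.
XOR each byte with 0x36: 90⊕36=a6, 43⊕36=75, a6⊕36=90.

a67590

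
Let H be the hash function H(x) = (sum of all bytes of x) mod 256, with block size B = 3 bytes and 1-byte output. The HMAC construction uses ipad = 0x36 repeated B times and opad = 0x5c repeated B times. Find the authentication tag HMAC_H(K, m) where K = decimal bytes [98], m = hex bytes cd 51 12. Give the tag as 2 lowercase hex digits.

e6

Key decimal bytes [98] = 62 is 1 byte ≤ B = 3; zero-pad to 3 bytes: K' = 62 00 00.
K' ⊕ ipad = 54 36 36.  K' ⊕ opad = 3e 5c 5c.
Inner input = (K'⊕ipad) ∥ m = 54 36 36 ∥ cd 51 12.
Inner hash: sum = 84+54+54+205+81+18 = 496; mod 256 = 240 → f0.
Outer input = (K'⊕opad) ∥ inner = 3e 5c 5c ∥ f0.
Outer hash (tag): sum = 62+92+92+240 = 486; mod 256 = 230 → e6.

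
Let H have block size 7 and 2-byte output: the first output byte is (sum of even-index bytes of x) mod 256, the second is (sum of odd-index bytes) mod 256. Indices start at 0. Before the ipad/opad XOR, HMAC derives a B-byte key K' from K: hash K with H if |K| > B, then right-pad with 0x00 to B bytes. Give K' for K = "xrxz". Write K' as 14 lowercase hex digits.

Key "xrxz" = 78 72 78 7a is 4 bytes ≤ B = 7; zero-pad to 7 bytes: K' = 78 72 78 7a 00 00 00.

7872787a000000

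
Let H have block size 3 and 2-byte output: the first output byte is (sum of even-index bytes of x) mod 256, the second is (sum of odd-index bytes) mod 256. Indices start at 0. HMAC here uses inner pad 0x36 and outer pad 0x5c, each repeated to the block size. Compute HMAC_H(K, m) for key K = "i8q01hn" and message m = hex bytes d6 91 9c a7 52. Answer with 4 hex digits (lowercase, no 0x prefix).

Key "i8q01hn" = 69 38 71 30 31 68 6e is 7 bytes > B = 3, so hash it first: H(key) = 79 d0, then zero-pad to 3 bytes: K' = 79 d0 00.
K' ⊕ ipad = 4f e6 36.  K' ⊕ opad = 25 8c 5c.
Inner input = (K'⊕ipad) ∥ m = 4f e6 36 ∥ d6 91 9c a7 52.
Inner hash: even-index sum = 445 mod 256 = 189; odd-index sum = 682 mod 256 = 170 → bd aa.
Outer input = (K'⊕opad) ∥ inner = 25 8c 5c ∥ bd aa.
Outer hash (tag): even-index sum = 299 mod 256 = 43; odd-index sum = 329 mod 256 = 73 → 2b 49.

2b49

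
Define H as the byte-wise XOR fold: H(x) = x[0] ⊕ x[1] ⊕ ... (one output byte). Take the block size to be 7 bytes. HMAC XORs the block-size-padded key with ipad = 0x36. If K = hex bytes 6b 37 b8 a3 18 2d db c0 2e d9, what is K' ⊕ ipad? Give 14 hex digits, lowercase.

Key hex bytes 6b 37 b8 a3 18 2d db c0 2e d9 is 10 bytes > B = 7, so hash it first: H(key) = 9e, then zero-pad to 7 bytes: K' = 9e 00 00 00 00 00 00.
XOR each byte with 0x36: 9e⊕36=a8, 00⊕36=36, 00⊕36=36, 00⊕36=36, 00⊕36=36, 00⊕36=36, 00⊕36=36.

a8363636363636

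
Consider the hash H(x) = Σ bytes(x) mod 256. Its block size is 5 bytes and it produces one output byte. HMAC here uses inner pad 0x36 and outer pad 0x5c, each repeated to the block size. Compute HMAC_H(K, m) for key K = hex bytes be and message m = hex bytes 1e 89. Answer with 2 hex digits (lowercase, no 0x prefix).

59

Key hex bytes be is 1 byte ≤ B = 5; zero-pad to 5 bytes: K' = be 00 00 00 00.
K' ⊕ ipad = 88 36 36 36 36.  K' ⊕ opad = e2 5c 5c 5c 5c.
Inner input = (K'⊕ipad) ∥ m = 88 36 36 36 36 ∥ 1e 89.
Inner hash: sum = 136+54+54+54+54+30+137 = 519; mod 256 = 7 → 07.
Outer input = (K'⊕opad) ∥ inner = e2 5c 5c 5c 5c ∥ 07.
Outer hash (tag): sum = 226+92+92+92+92+7 = 601; mod 256 = 89 → 59.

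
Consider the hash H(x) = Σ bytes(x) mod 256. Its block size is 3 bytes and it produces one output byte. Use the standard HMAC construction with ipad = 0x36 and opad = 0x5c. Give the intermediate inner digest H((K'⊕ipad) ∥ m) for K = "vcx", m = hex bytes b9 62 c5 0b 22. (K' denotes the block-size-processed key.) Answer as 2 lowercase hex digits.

f0

Key "vcx" = 76 63 78 is exactly B = 3 bytes: K' = 76 63 78.
K' ⊕ ipad = 40 55 4e.
Inner input = 40 55 4e ∥ b9 62 c5 0b 22.
Inner hash: sum = 64+85+78+185+98+197+11+34 = 752; mod 256 = 240 → f0.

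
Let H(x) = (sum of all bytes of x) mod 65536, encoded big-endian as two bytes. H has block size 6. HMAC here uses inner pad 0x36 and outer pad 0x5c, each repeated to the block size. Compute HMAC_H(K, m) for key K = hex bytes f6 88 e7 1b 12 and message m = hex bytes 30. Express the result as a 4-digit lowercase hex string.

Key hex bytes f6 88 e7 1b 12 is 5 bytes ≤ B = 6; zero-pad to 6 bytes: K' = f6 88 e7 1b 12 00.
K' ⊕ ipad = c0 be d1 2d 24 36.  K' ⊕ opad = aa d4 bb 47 4e 5c.
Inner input = (K'⊕ipad) ∥ m = c0 be d1 2d 24 36 ∥ 30.
Inner hash: sum = 192+190+209+45+36+54+48 = 774 → 03 06.
Outer input = (K'⊕opad) ∥ inner = aa d4 bb 47 4e 5c ∥ 03 06.
Outer hash (tag): sum = 170+212+187+71+78+92+3+6 = 819 → 03 33.

0333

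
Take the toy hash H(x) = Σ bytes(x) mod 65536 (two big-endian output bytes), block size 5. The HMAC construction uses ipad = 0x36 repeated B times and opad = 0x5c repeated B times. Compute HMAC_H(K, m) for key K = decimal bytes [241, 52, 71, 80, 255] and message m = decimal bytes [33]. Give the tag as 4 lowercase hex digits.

026b

Key decimal bytes [241, 52, 71, 80, 255] = f1 34 47 50 ff is exactly B = 5 bytes: K' = f1 34 47 50 ff.
K' ⊕ ipad = c7 02 71 66 c9.  K' ⊕ opad = ad 68 1b 0c a3.
Inner input = (K'⊕ipad) ∥ m = c7 02 71 66 c9 ∥ 21.
Inner hash: sum = 199+2+113+102+201+33 = 650 → 02 8a.
Outer input = (K'⊕opad) ∥ inner = ad 68 1b 0c a3 ∥ 02 8a.
Outer hash (tag): sum = 173+104+27+12+163+2+138 = 619 → 02 6b.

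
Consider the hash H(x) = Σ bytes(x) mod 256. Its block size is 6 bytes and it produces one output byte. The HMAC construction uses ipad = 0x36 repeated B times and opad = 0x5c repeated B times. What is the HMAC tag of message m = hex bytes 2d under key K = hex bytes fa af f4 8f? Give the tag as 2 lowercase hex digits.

45

Key hex bytes fa af f4 8f is 4 bytes ≤ B = 6; zero-pad to 6 bytes: K' = fa af f4 8f 00 00.
K' ⊕ ipad = cc 99 c2 b9 36 36.  K' ⊕ opad = a6 f3 a8 d3 5c 5c.
Inner input = (K'⊕ipad) ∥ m = cc 99 c2 b9 36 36 ∥ 2d.
Inner hash: sum = 204+153+194+185+54+54+45 = 889; mod 256 = 121 → 79.
Outer input = (K'⊕opad) ∥ inner = a6 f3 a8 d3 5c 5c ∥ 79.
Outer hash (tag): sum = 166+243+168+211+92+92+121 = 1093; mod 256 = 69 → 45.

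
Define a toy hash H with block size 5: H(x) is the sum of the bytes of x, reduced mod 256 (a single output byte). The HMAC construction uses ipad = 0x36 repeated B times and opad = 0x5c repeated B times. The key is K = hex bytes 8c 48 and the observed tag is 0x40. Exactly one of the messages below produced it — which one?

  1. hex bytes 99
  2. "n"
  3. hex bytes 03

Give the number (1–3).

Key hex bytes 8c 48 is 2 bytes ≤ B = 5; zero-pad to 5 bytes: K' = 8c 48 00 00 00.
K' ⊕ ipad = ba 7e 36 36 36; K' ⊕ opad = d0 14 5c 5c 5c.
m1: inner = H(ba 7e 36 36 36 99) = 73; tag = H(d0 14 5c 5c 5c 73) = 6b
m2: inner = H(ba 7e 36 36 36 6e) = 48; tag = H(d0 14 5c 5c 5c 48) = 40 ← matches
m3: inner = H(ba 7e 36 36 36 03) = dd; tag = H(d0 14 5c 5c 5c dd) = d5

2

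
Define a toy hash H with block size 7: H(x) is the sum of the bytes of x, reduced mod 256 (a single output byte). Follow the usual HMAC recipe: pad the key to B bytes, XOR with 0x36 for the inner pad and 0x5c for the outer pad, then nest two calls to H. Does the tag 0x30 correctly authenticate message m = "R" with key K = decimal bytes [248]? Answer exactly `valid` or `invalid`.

valid

Key decimal bytes [248] = f8 is 1 byte ≤ B = 7; zero-pad to 7 bytes: K' = f8 00 00 00 00 00 00.
K' ⊕ ipad = ce 36 36 36 36 36 36; K' ⊕ opad = a4 5c 5c 5c 5c 5c 5c.
Inner hash: sum = 206+54+54+54+54+54+54+82 = 612; mod 256 = 100 → 64.
Outer hash (recomputed tag): sum = 164+92+92+92+92+92+92+100 = 816; mod 256 = 48 → 30.
Recomputed tag = 30; claimed = 30 → match.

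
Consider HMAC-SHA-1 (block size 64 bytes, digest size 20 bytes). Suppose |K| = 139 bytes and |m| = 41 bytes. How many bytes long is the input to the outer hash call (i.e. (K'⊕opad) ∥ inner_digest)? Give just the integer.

84

Key is 139 > 64 bytes, so it is hashed to 20 bytes then zero-padded to 64: |K'| = 64.
Outer input = (K'⊕opad) ∥ H(inner) → 64 + 20 = 84 bytes.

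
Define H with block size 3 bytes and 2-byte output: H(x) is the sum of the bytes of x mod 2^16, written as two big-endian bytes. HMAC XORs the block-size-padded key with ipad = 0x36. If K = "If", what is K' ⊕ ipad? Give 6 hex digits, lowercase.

Key "If" = 49 66 is 2 bytes ≤ B = 3; zero-pad to 3 bytes: K' = 49 66 00.
XOR each byte with 0x36: 49⊕36=7f, 66⊕36=50, 00⊕36=36.

7f5036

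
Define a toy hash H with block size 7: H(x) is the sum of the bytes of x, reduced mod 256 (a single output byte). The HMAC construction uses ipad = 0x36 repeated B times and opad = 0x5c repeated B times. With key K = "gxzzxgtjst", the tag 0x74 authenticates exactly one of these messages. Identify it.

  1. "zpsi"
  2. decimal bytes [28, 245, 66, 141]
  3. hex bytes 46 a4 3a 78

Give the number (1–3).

3

Key "gxzzxgtjst" = 67 78 7a 7a 78 67 74 6a 73 74 is 10 bytes > B = 7, so hash it first: H(key) = 77, then zero-pad to 7 bytes: K' = 77 00 00 00 00 00 00.
K' ⊕ ipad = 41 36 36 36 36 36 36; K' ⊕ opad = 2b 5c 5c 5c 5c 5c 5c.
m1: inner = H(41 36 36 36 36 36 36 7a 70 73 69) = 4b; tag = H(2b 5c 5c 5c 5c 5c 5c 4b) = 9e
m2: inner = H(41 36 36 36 36 36 36 1c f5 42 8d) = 65; tag = H(2b 5c 5c 5c 5c 5c 5c 65) = b8
m3: inner = H(41 36 36 36 36 36 36 46 a4 3a 78) = 21; tag = H(2b 5c 5c 5c 5c 5c 5c 21) = 74 ← matches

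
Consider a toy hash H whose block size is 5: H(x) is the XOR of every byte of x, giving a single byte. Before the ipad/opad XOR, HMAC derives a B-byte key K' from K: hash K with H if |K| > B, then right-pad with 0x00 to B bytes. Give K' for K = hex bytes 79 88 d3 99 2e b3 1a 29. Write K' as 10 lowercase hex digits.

|K| = 8 > B = 5, so first hash the key.
H(K): XOR 79⊕88⊕d3⊕99⊕2e⊕b3⊕1a⊕29 = 15.
Zero-pad H(K) = 15 to 5 bytes: K' = 15 00 00 00 00.

1500000000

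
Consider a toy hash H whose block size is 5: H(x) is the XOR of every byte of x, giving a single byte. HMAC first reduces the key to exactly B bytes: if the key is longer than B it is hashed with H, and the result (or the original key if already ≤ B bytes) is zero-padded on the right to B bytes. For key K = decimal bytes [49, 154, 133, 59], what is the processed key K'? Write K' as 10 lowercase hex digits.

319a853b00

Key decimal bytes [49, 154, 133, 59] = 31 9a 85 3b is 4 bytes ≤ B = 5; zero-pad to 5 bytes: K' = 31 9a 85 3b 00.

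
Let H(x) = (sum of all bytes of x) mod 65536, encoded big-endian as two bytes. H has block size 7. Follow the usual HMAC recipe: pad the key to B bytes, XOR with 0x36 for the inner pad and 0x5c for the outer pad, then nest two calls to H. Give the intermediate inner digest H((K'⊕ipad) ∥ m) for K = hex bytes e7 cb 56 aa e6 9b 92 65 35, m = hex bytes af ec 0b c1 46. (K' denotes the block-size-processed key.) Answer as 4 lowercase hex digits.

Key hex bytes e7 cb 56 aa e6 9b 92 65 35 is 9 bytes > B = 7, so hash it first: H(key) = 05 5f, then zero-pad to 7 bytes: K' = 05 5f 00 00 00 00 00.
K' ⊕ ipad = 33 69 36 36 36 36 36.
Inner input = 33 69 36 36 36 36 36 ∥ af ec 0b c1 46.
Inner hash: sum = 51+105+54+54+54+54+54+175+236+11+193+70 = 1111 → 04 57.

0457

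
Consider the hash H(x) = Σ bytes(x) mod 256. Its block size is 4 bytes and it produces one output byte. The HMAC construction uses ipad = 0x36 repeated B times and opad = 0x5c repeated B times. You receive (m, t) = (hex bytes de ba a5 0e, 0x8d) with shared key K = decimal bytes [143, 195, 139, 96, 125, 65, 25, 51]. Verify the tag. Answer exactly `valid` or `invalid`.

valid

Key decimal bytes [143, 195, 139, 96, 125, 65, 25, 51] = 8f c3 8b 60 7d 41 19 33 is 8 bytes > B = 4, so hash it first: H(key) = 47, then zero-pad to 4 bytes: K' = 47 00 00 00.
K' ⊕ ipad = 71 36 36 36; K' ⊕ opad = 1b 5c 5c 5c.
Inner hash: sum = 113+54+54+54+222+186+165+14 = 862; mod 256 = 94 → 5e.
Outer hash (recomputed tag): sum = 27+92+92+92+94 = 397; mod 256 = 141 → 8d.
Recomputed tag = 8d; claimed = 8d → match.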